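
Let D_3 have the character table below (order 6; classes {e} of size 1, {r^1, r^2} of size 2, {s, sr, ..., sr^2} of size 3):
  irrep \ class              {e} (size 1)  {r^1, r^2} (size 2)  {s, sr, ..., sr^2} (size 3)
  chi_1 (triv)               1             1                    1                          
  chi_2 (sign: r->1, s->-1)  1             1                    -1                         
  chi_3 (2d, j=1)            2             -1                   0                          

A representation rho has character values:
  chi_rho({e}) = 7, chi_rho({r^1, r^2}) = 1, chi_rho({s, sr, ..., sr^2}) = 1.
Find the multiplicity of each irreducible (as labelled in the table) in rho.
Multiplicities: chi_1: 2, chi_2: 1, chi_3: 2.

Justification: Use <chi_rho, chi> = (1/|G|) sum_C |C| * chi_rho(C) * conj(chi(C)) with |G| = 6 for each irreducible chi in the table:
  <chi_rho, chi_1> = (1/6)[1*(7)*conj(1) + 2*(1)*conj(1) + 3*(1)*conj(1)]
      = (1/6)[(7) + (2) + (3)] = 12/6 = 2
  <chi_rho, chi_2> = (1/6)[1*(7)*conj(1) + 2*(1)*conj(1) + 3*(1)*conj(-1)]
      = (1/6)[(7) + (2) + (-3)] = 6/6 = 1
  <chi_rho, chi_3> = (1/6)[1*(7)*conj(2) + 2*(1)*conj(-1) + 3*(1)*conj(0)]
      = (1/6)[(14) + (-2) + (0)] = 12/6 = 2
Dimension check: dim(rho) = sum (mult * dim) = 2*1 + 1*1 + 2*2 = 7 = chi_rho(e) = 7.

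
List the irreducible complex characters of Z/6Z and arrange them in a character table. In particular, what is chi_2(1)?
Character table of Z/6Z (irreps indexed chi_0,...,chi_5 with chi_k(m) = zeta_6^(k*m), zeta_6 = exp(2*pi*i/6)):
  irrep \ class  {0} (size 1)  {1} (size 1)    {2} (size 1)    {3} (size 1)  {4} (size 1)    {5} (size 1)  
  chi_0          1             1               1               1             1               1             
  chi_1          1             exp(I*pi/3)     exp(2*I*pi/3)   -1            exp(-2*I*pi/3)  exp(-I*pi/3)  
  chi_2          1             exp(2*I*pi/3)   exp(-2*I*pi/3)  1             exp(2*I*pi/3)   exp(-2*I*pi/3)
  chi_3          1             -1              1               -1            1               -1            
  chi_4          1             exp(-2*I*pi/3)  exp(2*I*pi/3)   1             exp(-2*I*pi/3)  exp(2*I*pi/3) 
  chi_5          1             exp(-I*pi/3)    exp(-2*I*pi/3)  -1            exp(2*I*pi/3)   exp(I*pi/3)   

Spot check: chi_2(1) = zeta_6^(2*1) = zeta_6^2 = exp(2*I*pi/3).

Justification: Z/6Z is abelian, so all 6 irreducible complex representations are 1-dimensional. They are given by chi_k(m) = zeta_6^(k*m) for k = 0,...,5. Row orthogonality: sum_m chi_k(m) conj(chi_l(m)) = 6 * [k = l].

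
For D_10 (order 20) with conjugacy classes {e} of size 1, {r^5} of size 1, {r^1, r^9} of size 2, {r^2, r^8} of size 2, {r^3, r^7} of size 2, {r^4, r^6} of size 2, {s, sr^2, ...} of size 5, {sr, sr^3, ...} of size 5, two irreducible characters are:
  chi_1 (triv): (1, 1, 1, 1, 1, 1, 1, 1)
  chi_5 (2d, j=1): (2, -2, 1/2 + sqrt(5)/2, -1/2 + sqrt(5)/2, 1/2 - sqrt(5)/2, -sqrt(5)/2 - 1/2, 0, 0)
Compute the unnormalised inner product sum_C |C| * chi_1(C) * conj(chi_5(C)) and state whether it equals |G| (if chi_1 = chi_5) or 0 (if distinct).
Sum = 0; so <chi_1, chi_5> = 0 (distinct irreducibles are orthogonal).

Justification: Compute term by term over conjugacy classes (|C| * chi_1(C) * conj(chi_5(C))):
  1*(1)*conj(2) + 1*(1)*conj(-2) + 2*(1)*conj(1/2 + sqrt(5)/2) + 2*(1)*conj(-1/2 + sqrt(5)/2) + 2*(1)*conj(1/2 - sqrt(5)/2) + 2*(1)*conj(-sqrt(5)/2 - 1/2) + 5*(1)*conj(0) + 5*(1)*conj(0)
  = (2) + (-2) + (1 + sqrt(5)) + (-1 + sqrt(5)) + (1 - sqrt(5)) + (-sqrt(5) - 1) + (0) + (0)
  = 0.
Dividing by |G| = 20 gives 0/20 = 0, matching the row-orthogonality relation <chi_1, chi_5> = [chi_1 = chi_5].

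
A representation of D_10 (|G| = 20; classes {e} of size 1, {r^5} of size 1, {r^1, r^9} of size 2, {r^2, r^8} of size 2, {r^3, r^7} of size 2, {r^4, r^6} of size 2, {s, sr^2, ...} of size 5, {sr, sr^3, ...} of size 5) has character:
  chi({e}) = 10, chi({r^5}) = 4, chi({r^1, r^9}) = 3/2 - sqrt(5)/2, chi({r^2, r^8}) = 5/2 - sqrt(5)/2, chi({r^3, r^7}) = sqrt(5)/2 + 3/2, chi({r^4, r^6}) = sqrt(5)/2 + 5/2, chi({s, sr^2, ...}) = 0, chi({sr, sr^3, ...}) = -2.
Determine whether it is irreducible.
Not irreducible (reducible): <chi, chi> = 9 > 1.

Justification: <chi, chi> = (1/|G|) sum_C |C| * |chi(C)|^2 = (1/20)[1*|10|^2 + 1*|4|^2 + 2*|3/2 - sqrt(5)/2|^2 + 2*|5/2 - sqrt(5)/2|^2 + 2*|sqrt(5)/2 + 3/2|^2 + 2*|sqrt(5)/2 + 5/2|^2 + 5*|0|^2 + 5*|-2|^2]
  = (1/20)[(100) + (16) + (7 - 3*sqrt(5)) + (15 - 5*sqrt(5)) + (3*sqrt(5) + 7) + (5*sqrt(5) + 15) + (0) + (20)] = 180/20 = 9.
A character is irreducible iff <chi, chi> = 1, so this representation is reducible.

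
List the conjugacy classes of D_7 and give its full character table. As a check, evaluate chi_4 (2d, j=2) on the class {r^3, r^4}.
Conjugacy classes: {e} of size 1, {r^1, r^6} of size 2, {r^2, r^5} of size 2, {r^3, r^4} of size 2, {s, sr, ..., sr^6} of size 7.
Character table:
  irrep \ class              {e} (size 1)  {r^1, r^6} (size 2)  {r^2, r^5} (size 2)  {r^3, r^4} (size 2)  {s, sr, ..., sr^6} (size 7)
  chi_1 (triv)               1             1                    1                    1                    1                          
  chi_2 (sign: r->1, s->-1)  1             1                    1                    1                    -1                         
  chi_3 (2d, j=1)            2             2*cos(2*pi/7)        -2*cos(3*pi/7)       -2*cos(pi/7)         0                          
  chi_4 (2d, j=2)            2             -2*cos(3*pi/7)       -2*cos(pi/7)         2*cos(2*pi/7)        0                          
  chi_5 (2d, j=3)            2             -2*cos(pi/7)         2*cos(2*pi/7)        -2*cos(3*pi/7)       0                          

Spot check: chi_4 (2d, j=2) on {r^3, r^4} = 2*cos(2*pi/7).

Proof sketch: D_7 has order 2*7 = 14 with 5 conjugacy classes, hence 5 irreducibles. Sum of squared dims 1 + 1 + 4 + 4 + 4 = 14 = |G|. Linear characters come from the abelianisation; the 2-dimensional irreps have character r^k -> 2*cos(2*pi*j*k/7), reflections -> 0.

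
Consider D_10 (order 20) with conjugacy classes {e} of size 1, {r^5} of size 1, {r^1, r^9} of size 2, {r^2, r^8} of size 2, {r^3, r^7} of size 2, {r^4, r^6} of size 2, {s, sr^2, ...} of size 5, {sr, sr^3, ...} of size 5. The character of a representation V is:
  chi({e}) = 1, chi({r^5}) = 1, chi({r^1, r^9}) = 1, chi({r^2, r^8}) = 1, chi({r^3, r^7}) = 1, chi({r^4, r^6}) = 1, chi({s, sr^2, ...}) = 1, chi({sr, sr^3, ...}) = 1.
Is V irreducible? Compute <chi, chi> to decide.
Irreducible: <chi, chi> = 1.

Proof sketch: <chi, chi> = (1/|G|) sum_C |C| * |chi(C)|^2 = (1/20)[1*|1|^2 + 1*|1|^2 + 2*|1|^2 + 2*|1|^2 + 2*|1|^2 + 2*|1|^2 + 5*|1|^2 + 5*|1|^2]
  = (1/20)[(1) + (1) + (2) + (2) + (2) + (2) + (5) + (5)] = 20/20 = 1.
A character is irreducible iff <chi, chi> = 1, so this representation is irreducible.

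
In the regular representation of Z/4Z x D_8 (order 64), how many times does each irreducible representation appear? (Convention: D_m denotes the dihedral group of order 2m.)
Each irreducible V_i of dimension d_i appears with multiplicity d_i, i.e. rho_reg = (direct sum over all irreducibles V_i) d_i V_i. The irreducible dimensions for Z/4Z x D_8 are 1, 1, 1, 1, 1, 1, 1, 1, 1, 1, 1, 1, 1, 1, 1, 1, 2, 2, 2, 2, 2, 2, 2, 2, 2, 2, 2, 2: 16 irreducibles of dimension 1, each with multiplicity 1; 12 irreducibles of dimension 2, each with multiplicity 2. Total dimension 16*1*1 + 12*2*2 = 64 = |G|.

Working: General theorem: in the regular representation of a finite group G, each irreducible appears with multiplicity equal to its dimension. Check: dim(rho_reg) = sum d_i^2 = 1 + 1 + 1 + 1 + 1 + 1 + 1 + 1 + 1 + 1 + 1 + 1 + 1 + 1 + 1 + 1 + 4 + 4 + 4 + 4 + 4 + 4 + 4 + 4 + 4 + 4 + 4 + 4 = 64 = |G|.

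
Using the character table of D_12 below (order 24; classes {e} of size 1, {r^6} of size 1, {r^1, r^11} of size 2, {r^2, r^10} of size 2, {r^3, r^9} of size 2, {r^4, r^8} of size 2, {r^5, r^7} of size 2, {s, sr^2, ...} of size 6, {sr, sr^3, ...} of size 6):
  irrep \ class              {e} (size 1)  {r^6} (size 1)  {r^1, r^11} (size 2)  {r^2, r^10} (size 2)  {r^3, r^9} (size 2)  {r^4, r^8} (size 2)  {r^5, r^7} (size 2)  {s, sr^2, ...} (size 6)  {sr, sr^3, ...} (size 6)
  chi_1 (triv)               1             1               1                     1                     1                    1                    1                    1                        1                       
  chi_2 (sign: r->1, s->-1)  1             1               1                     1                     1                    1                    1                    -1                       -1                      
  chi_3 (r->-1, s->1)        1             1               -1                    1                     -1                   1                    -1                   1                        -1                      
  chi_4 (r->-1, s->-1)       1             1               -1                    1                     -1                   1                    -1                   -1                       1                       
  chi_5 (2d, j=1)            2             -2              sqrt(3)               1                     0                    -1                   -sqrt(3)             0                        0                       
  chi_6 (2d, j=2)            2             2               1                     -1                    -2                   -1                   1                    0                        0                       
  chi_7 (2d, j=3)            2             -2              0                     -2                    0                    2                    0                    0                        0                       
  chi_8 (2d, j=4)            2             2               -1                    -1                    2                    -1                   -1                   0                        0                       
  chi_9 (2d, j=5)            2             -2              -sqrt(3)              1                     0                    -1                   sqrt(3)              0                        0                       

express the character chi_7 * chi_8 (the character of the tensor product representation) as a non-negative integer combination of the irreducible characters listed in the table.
chi_7 tensor chi_8 = chi_5 + chi_9 (all other irreducibles have multiplicity 0).

Proof sketch: The character of a tensor product is the pointwise product (chi_7 * chi_8)(C) = chi_7(C) * chi_8(C):
  {e}: (2)*(2), {r^6}: (-2)*(2), {r^1, r^11}: (0)*(-1), {r^2, r^10}: (-2)*(-1), {r^3, r^9}: (0)*(2), {r^4, r^8}: (2)*(-1), {r^5, r^7}: (0)*(-1), {s, sr^2, ...}: (0)*(0), {sr, sr^3, ...}: (0)*(0)
so (chi_7 * chi_8) takes values
  {e} -> 4, {r^6} -> -4, {r^1, r^11} -> 0, {r^2, r^10} -> 2, {r^3, r^9} -> 0, {r^4, r^8} -> -2, {r^5, r^7} -> 0, {s, sr^2, ...} -> 0, {sr, sr^3, ...} -> 0.
Now take the inner product of this character with each irreducible chi from the table, <chi_7*chi_8, chi> = (1/24) sum_C |C| (chi_7*chi_8)(C) conj(chi(C)):
  <chi_7*chi_8, chi_1> = (1/24)[1*(4)*conj(1) + 1*(-4)*conj(1) + 2*(0)*conj(1) + 2*(2)*conj(1) + 2*(0)*conj(1) + 2*(-2)*conj(1) + 2*(0)*conj(1) + 6*(0)*conj(1) + 6*(0)*conj(1)]
      = (1/24)[(4) + (-4) + (0) + (4) + (0) + (-4) + (0) + (0) + (0)] = 0/24 = 0
  <chi_7*chi_8, chi_2> = (1/24)[1*(4)*conj(1) + 1*(-4)*conj(1) + 2*(0)*conj(1) + 2*(2)*conj(1) + 2*(0)*conj(1) + 2*(-2)*conj(1) + 2*(0)*conj(1) + 6*(0)*conj(-1) + 6*(0)*conj(-1)]
      = (1/24)[(4) + (-4) + (0) + (4) + (0) + (-4) + (0) + (0) + (0)] = 0/24 = 0
  <chi_7*chi_8, chi_3> = (1/24)[1*(4)*conj(1) + 1*(-4)*conj(1) + 2*(0)*conj(-1) + 2*(2)*conj(1) + 2*(0)*conj(-1) + 2*(-2)*conj(1) + 2*(0)*conj(-1) + 6*(0)*conj(1) + 6*(0)*conj(-1)]
      = (1/24)[(4) + (-4) + (0) + (4) + (0) + (-4) + (0) + (0) + (0)] = 0/24 = 0
  <chi_7*chi_8, chi_4> = (1/24)[1*(4)*conj(1) + 1*(-4)*conj(1) + 2*(0)*conj(-1) + 2*(2)*conj(1) + 2*(0)*conj(-1) + 2*(-2)*conj(1) + 2*(0)*conj(-1) + 6*(0)*conj(-1) + 6*(0)*conj(1)]
      = (1/24)[(4) + (-4) + (0) + (4) + (0) + (-4) + (0) + (0) + (0)] = 0/24 = 0
  <chi_7*chi_8, chi_5> = (1/24)[1*(4)*conj(2) + 1*(-4)*conj(-2) + 2*(0)*conj(sqrt(3)) + 2*(2)*conj(1) + 2*(0)*conj(0) + 2*(-2)*conj(-1) + 2*(0)*conj(-sqrt(3)) + 6*(0)*conj(0) + 6*(0)*conj(0)]
      = (1/24)[(8) + (8) + (0) + (4) + (0) + (4) + (0) + (0) + (0)] = 24/24 = 1
  <chi_7*chi_8, chi_6> = (1/24)[1*(4)*conj(2) + 1*(-4)*conj(2) + 2*(0)*conj(1) + 2*(2)*conj(-1) + 2*(0)*conj(-2) + 2*(-2)*conj(-1) + 2*(0)*conj(1) + 6*(0)*conj(0) + 6*(0)*conj(0)]
      = (1/24)[(8) + (-8) + (0) + (-4) + (0) + (4) + (0) + (0) + (0)] = 0/24 = 0
  <chi_7*chi_8, chi_7> = (1/24)[1*(4)*conj(2) + 1*(-4)*conj(-2) + 2*(0)*conj(0) + 2*(2)*conj(-2) + 2*(0)*conj(0) + 2*(-2)*conj(2) + 2*(0)*conj(0) + 6*(0)*conj(0) + 6*(0)*conj(0)]
      = (1/24)[(8) + (8) + (0) + (-8) + (0) + (-8) + (0) + (0) + (0)] = 0/24 = 0
  <chi_7*chi_8, chi_8> = (1/24)[1*(4)*conj(2) + 1*(-4)*conj(2) + 2*(0)*conj(-1) + 2*(2)*conj(-1) + 2*(0)*conj(2) + 2*(-2)*conj(-1) + 2*(0)*conj(-1) + 6*(0)*conj(0) + 6*(0)*conj(0)]
      = (1/24)[(8) + (-8) + (0) + (-4) + (0) + (4) + (0) + (0) + (0)] = 0/24 = 0
  <chi_7*chi_8, chi_9> = (1/24)[1*(4)*conj(2) + 1*(-4)*conj(-2) + 2*(0)*conj(-sqrt(3)) + 2*(2)*conj(1) + 2*(0)*conj(0) + 2*(-2)*conj(-1) + 2*(0)*conj(sqrt(3)) + 6*(0)*conj(0) + 6*(0)*conj(0)]
      = (1/24)[(8) + (8) + (0) + (4) + (0) + (4) + (0) + (0) + (0)] = 24/24 = 1
Hence the multiplicities are chi_5: 1, chi_9: 1. Dimension check: dim(chi_7)*dim(chi_8) = 2*2 = 4 and sum (mult * dim) = 1*2 + 1*2 = 4.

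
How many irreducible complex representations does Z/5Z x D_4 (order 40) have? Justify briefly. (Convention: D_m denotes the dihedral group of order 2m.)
25

Reasoning: The number of irreducible complex representations of a finite group equals its number of conjugacy classes. For a direct product, #classes(G x H) = #classes(G) * #classes(H). Z/5Z has 5 classes (abelian), D_4 has 5 classes, so 5 * 5 = 25, so Z/5Z x D_4 (order 40) has exactly 25 irreducible complex representations.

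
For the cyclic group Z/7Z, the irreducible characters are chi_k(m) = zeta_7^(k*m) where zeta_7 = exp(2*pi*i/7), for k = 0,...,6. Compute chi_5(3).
chi_5(3) = zeta_7^15 = exp(2*I*pi/7)

Argument: chi_5(3) = zeta_7^(5*3) = zeta_7^15. Since zeta_7^7 = 1, this equals zeta_7^1 = exp(2*pi*i*1/7) = exp(2*I*pi/7).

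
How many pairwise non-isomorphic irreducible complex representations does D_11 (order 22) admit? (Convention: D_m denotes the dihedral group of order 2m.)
7

The number of irreducible complex representations of a finite group equals its number of conjugacy classes. D_11 has 7 conjugacy classes ((n+3)/2 for n odd), so D_11 (order 22) has exactly 7 irreducible complex representations.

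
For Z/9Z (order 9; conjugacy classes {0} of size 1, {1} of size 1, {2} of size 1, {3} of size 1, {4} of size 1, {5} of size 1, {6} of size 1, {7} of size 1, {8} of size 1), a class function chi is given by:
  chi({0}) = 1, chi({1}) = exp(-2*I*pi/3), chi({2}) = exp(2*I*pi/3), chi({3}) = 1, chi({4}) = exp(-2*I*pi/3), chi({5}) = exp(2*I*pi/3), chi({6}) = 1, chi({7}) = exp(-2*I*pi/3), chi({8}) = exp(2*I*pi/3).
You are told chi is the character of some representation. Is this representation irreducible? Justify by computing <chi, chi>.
Irreducible: <chi, chi> = 1.

Argument: <chi, chi> = (1/|G|) sum_C |C| * |chi(C)|^2 = (1/9)[1*|1|^2 + 1*|exp(-2*I*pi/3)|^2 + 1*|exp(2*I*pi/3)|^2 + 1*|1|^2 + 1*|exp(-2*I*pi/3)|^2 + 1*|exp(2*I*pi/3)|^2 + 1*|1|^2 + 1*|exp(-2*I*pi/3)|^2 + 1*|exp(2*I*pi/3)|^2]
  = (1/9)[(1) + (1) + (1) + (1) + (1) + (1) + (1) + (1) + (1)] = 9/9 = 1.
(Exp terms are combined using exp(i*s)*conj(exp(i*t)) = exp(i*(s-t)), and sums of them are collapsed using the identity that for every m > 1 the m distinct m-th roots of unity sum to 0, e.g. 1 + exp(2*I*pi/3) + exp(-2*I*pi/3) = 0.)
A character is irreducible iff <chi, chi> = 1, so this representation is irreducible.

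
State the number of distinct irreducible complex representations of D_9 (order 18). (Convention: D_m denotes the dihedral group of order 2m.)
6

Details: The number of irreducible complex representations of a finite group equals its number of conjugacy classes. D_9 has 6 conjugacy classes ((n+3)/2 for n odd), so D_9 (order 18) has exactly 6 irreducible complex representations.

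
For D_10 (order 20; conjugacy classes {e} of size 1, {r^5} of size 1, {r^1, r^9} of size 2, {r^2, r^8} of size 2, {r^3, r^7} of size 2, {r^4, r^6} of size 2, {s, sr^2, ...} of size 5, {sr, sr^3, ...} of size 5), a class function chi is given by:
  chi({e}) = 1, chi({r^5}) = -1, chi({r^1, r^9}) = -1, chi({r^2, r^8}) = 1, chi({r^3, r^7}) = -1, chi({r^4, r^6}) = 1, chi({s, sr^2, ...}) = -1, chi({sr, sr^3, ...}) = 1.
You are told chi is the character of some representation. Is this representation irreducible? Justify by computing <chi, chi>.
Irreducible: <chi, chi> = 1.

Derivation: <chi, chi> = (1/|G|) sum_C |C| * |chi(C)|^2 = (1/20)[1*|1|^2 + 1*|-1|^2 + 2*|-1|^2 + 2*|1|^2 + 2*|-1|^2 + 2*|1|^2 + 5*|-1|^2 + 5*|1|^2]
  = (1/20)[(1) + (1) + (2) + (2) + (2) + (2) + (5) + (5)] = 20/20 = 1.
A character is irreducible iff <chi, chi> = 1, so this representation is irreducible.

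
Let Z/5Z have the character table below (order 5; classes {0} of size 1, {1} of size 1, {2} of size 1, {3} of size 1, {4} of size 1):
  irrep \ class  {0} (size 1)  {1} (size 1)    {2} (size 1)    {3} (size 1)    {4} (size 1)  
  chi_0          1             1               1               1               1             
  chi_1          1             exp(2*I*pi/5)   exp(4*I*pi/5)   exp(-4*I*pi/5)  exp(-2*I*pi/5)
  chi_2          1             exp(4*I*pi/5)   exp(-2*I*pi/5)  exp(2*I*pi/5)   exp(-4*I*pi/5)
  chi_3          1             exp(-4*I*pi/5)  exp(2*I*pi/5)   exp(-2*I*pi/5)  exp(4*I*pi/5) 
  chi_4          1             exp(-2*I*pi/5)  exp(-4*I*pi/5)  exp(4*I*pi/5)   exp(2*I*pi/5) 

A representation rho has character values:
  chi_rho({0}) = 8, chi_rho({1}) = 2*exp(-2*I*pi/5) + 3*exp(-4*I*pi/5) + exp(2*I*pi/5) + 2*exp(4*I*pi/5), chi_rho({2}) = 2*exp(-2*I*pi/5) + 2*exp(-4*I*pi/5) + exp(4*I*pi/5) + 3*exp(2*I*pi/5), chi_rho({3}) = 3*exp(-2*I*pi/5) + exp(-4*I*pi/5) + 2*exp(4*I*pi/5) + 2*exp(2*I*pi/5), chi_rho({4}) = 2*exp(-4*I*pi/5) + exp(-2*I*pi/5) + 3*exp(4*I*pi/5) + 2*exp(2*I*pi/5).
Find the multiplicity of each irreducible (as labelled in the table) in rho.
Multiplicities: chi_0: 0, chi_1: 1, chi_2: 2, chi_3: 3, chi_4: 2.

Details: Use <chi_rho, chi> = (1/|G|) sum_C |C| * chi_rho(C) * conj(chi(C)) with |G| = 5 for each irreducible chi in the table:
  <chi_rho, chi_0> = (1/5)[1*(8)*conj(1) + 1*(2*exp(-2*I*pi/5) + 3*exp(-4*I*pi/5) + exp(2*I*pi/5) + 2*exp(4*I*pi/5))*conj(1) + 1*(2*exp(-2*I*pi/5) + 2*exp(-4*I*pi/5) + exp(4*I*pi/5) + 3*exp(2*I*pi/5))*conj(1) + 1*(3*exp(-2*I*pi/5) + exp(-4*I*pi/5) + 2*exp(4*I*pi/5) + 2*exp(2*I*pi/5))*conj(1) + 1*(2*exp(-4*I*pi/5) + exp(-2*I*pi/5) + 3*exp(4*I*pi/5) + 2*exp(2*I*pi/5))*conj(1)]
      = (1/5)[(8) + (2*exp(-2*I*pi/5) + 3*exp(-4*I*pi/5) + exp(2*I*pi/5) + 2*exp(4*I*pi/5)) + (2*exp(-2*I*pi/5) + 2*exp(-4*I*pi/5) + exp(4*I*pi/5) + 3*exp(2*I*pi/5)) + (3*exp(-2*I*pi/5) + exp(-4*I*pi/5) + 2*exp(4*I*pi/5) + 2*exp(2*I*pi/5)) + (2*exp(-4*I*pi/5) + exp(-2*I*pi/5) + 3*exp(4*I*pi/5) + 2*exp(2*I*pi/5))] = 0/5 = 0
  <chi_rho, chi_1> = (1/5)[1*(8)*conj(1) + 1*(2*exp(-2*I*pi/5) + 3*exp(-4*I*pi/5) + exp(2*I*pi/5) + 2*exp(4*I*pi/5))*conj(exp(2*I*pi/5)) + 1*(2*exp(-2*I*pi/5) + 2*exp(-4*I*pi/5) + exp(4*I*pi/5) + 3*exp(2*I*pi/5))*conj(exp(4*I*pi/5)) + 1*(3*exp(-2*I*pi/5) + exp(-4*I*pi/5) + 2*exp(4*I*pi/5) + 2*exp(2*I*pi/5))*conj(exp(-4*I*pi/5)) + 1*(2*exp(-4*I*pi/5) + exp(-2*I*pi/5) + 3*exp(4*I*pi/5) + 2*exp(2*I*pi/5))*conj(exp(-2*I*pi/5))]
      = (1/5)[(8) + (1 + 2*exp(-4*I*pi/5) + 3*exp(4*I*pi/5) + 2*exp(2*I*pi/5)) + (1 + 3*exp(-2*I*pi/5) + 2*exp(4*I*pi/5) + 2*exp(2*I*pi/5)) + (1 + 2*exp(-2*I*pi/5) + 2*exp(-4*I*pi/5) + 3*exp(2*I*pi/5)) + (1 + 2*exp(-2*I*pi/5) + 3*exp(-4*I*pi/5) + 2*exp(4*I*pi/5))] = 5/5 = 1
  <chi_rho, chi_2> = (1/5)[1*(8)*conj(1) + 1*(2*exp(-2*I*pi/5) + 3*exp(-4*I*pi/5) + exp(2*I*pi/5) + 2*exp(4*I*pi/5))*conj(exp(4*I*pi/5)) + 1*(2*exp(-2*I*pi/5) + 2*exp(-4*I*pi/5) + exp(4*I*pi/5) + 3*exp(2*I*pi/5))*conj(exp(-2*I*pi/5)) + 1*(3*exp(-2*I*pi/5) + exp(-4*I*pi/5) + 2*exp(4*I*pi/5) + 2*exp(2*I*pi/5))*conj(exp(2*I*pi/5)) + 1*(2*exp(-4*I*pi/5) + exp(-2*I*pi/5) + 3*exp(4*I*pi/5) + 2*exp(2*I*pi/5))*conj(exp(-4*I*pi/5))]
      = (1/5)[(8) + (2 + exp(-2*I*pi/5) + 2*exp(4*I*pi/5) + 3*exp(2*I*pi/5)) + (2 + 2*exp(-2*I*pi/5) + exp(-4*I*pi/5) + 3*exp(4*I*pi/5)) + (2 + 3*exp(-4*I*pi/5) + exp(4*I*pi/5) + 2*exp(2*I*pi/5)) + (2 + 3*exp(-2*I*pi/5) + 2*exp(-4*I*pi/5) + exp(2*I*pi/5))] = 10/5 = 2
  <chi_rho, chi_3> = (1/5)[1*(8)*conj(1) + 1*(2*exp(-2*I*pi/5) + 3*exp(-4*I*pi/5) + exp(2*I*pi/5) + 2*exp(4*I*pi/5))*conj(exp(-4*I*pi/5)) + 1*(2*exp(-2*I*pi/5) + 2*exp(-4*I*pi/5) + exp(4*I*pi/5) + 3*exp(2*I*pi/5))*conj(exp(2*I*pi/5)) + 1*(3*exp(-2*I*pi/5) + exp(-4*I*pi/5) + 2*exp(4*I*pi/5) + 2*exp(2*I*pi/5))*conj(exp(-2*I*pi/5)) + 1*(2*exp(-4*I*pi/5) + exp(-2*I*pi/5) + 3*exp(4*I*pi/5) + 2*exp(2*I*pi/5))*conj(exp(4*I*pi/5))]
      = (1/5)[(8) + (3 + 2*exp(-2*I*pi/5) + exp(-4*I*pi/5) + 2*exp(2*I*pi/5)) + (3 + 2*exp(-4*I*pi/5) + exp(2*I*pi/5) + 2*exp(4*I*pi/5)) + (3 + 2*exp(-4*I*pi/5) + exp(-2*I*pi/5) + 2*exp(4*I*pi/5)) + (3 + 2*exp(-2*I*pi/5) + exp(4*I*pi/5) + 2*exp(2*I*pi/5))] = 15/5 = 3
  <chi_rho, chi_4> = (1/5)[1*(8)*conj(1) + 1*(2*exp(-2*I*pi/5) + 3*exp(-4*I*pi/5) + exp(2*I*pi/5) + 2*exp(4*I*pi/5))*conj(exp(-2*I*pi/5)) + 1*(2*exp(-2*I*pi/5) + 2*exp(-4*I*pi/5) + exp(4*I*pi/5) + 3*exp(2*I*pi/5))*conj(exp(-4*I*pi/5)) + 1*(3*exp(-2*I*pi/5) + exp(-4*I*pi/5) + 2*exp(4*I*pi/5) + 2*exp(2*I*pi/5))*conj(exp(4*I*pi/5)) + 1*(2*exp(-4*I*pi/5) + exp(-2*I*pi/5) + 3*exp(4*I*pi/5) + 2*exp(2*I*pi/5))*conj(exp(2*I*pi/5))]
      = (1/5)[(8) + (2 + 3*exp(-2*I*pi/5) + 2*exp(-4*I*pi/5) + exp(4*I*pi/5)) + (2 + 3*exp(-4*I*pi/5) + exp(-2*I*pi/5) + 2*exp(2*I*pi/5)) + (2 + 2*exp(-2*I*pi/5) + exp(2*I*pi/5) + 3*exp(4*I*pi/5)) + (2 + exp(-4*I*pi/5) + 2*exp(4*I*pi/5) + 3*exp(2*I*pi/5))] = 10/5 = 2
(Exp terms are combined using exp(i*s)*conj(exp(i*t)) = exp(i*(s-t)), and sums of them are collapsed using the identity that for every m > 1 the m distinct m-th roots of unity sum to 0, e.g. 1 + exp(2*I*pi/3) + exp(-2*I*pi/3) = 0.)
Dimension check: dim(rho) = sum (mult * dim) = 0*1 + 1*1 + 2*1 + 3*1 + 2*1 = 8 = chi_rho(e) = 8.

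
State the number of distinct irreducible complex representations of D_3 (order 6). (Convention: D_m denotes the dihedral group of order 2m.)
3

Details: The number of irreducible complex representations of a finite group equals its number of conjugacy classes. D_3 has 3 conjugacy classes ((n+3)/2 for n odd), so D_3 (order 6) has exactly 3 irreducible complex representations.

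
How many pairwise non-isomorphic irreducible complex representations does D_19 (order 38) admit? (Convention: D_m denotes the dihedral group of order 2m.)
11

Derivation: The number of irreducible complex representations of a finite group equals its number of conjugacy classes. D_19 has 11 conjugacy classes ((n+3)/2 for n odd), so D_19 (order 38) has exactly 11 irreducible complex representations.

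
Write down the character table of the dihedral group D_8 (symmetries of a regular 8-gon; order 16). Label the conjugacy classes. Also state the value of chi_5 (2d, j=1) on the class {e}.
Conjugacy classes: {e} of size 1, {r^4} of size 1, {r^1, r^7} of size 2, {r^2, r^6} of size 2, {r^3, r^5} of size 2, {s, sr^2, ...} of size 4, {sr, sr^3, ...} of size 4.
Character table:
  irrep \ class              {e} (size 1)  {r^4} (size 1)  {r^1, r^7} (size 2)  {r^2, r^6} (size 2)  {r^3, r^5} (size 2)  {s, sr^2, ...} (size 4)  {sr, sr^3, ...} (size 4)
  chi_1 (triv)               1             1               1                    1                    1                    1                        1                       
  chi_2 (sign: r->1, s->-1)  1             1               1                    1                    1                    -1                       -1                      
  chi_3 (r->-1, s->1)        1             1               -1                   1                    -1                   1                        -1                      
  chi_4 (r->-1, s->-1)       1             1               -1                   1                    -1                   -1                       1                       
  chi_5 (2d, j=1)            2             -2              sqrt(2)              0                    -sqrt(2)             0                        0                       
  chi_6 (2d, j=2)            2             2               0                    -2                   0                    0                        0                       
  chi_7 (2d, j=3)            2             -2              -sqrt(2)             0                    sqrt(2)              0                        0                       

Spot check: chi_5 (2d, j=1) on {e} = 2.

Proof sketch: D_8 has order 2*8 = 16 with 7 conjugacy classes, hence 7 irreducibles. Sum of squared dims 1 + 1 + 1 + 1 + 4 + 4 + 4 = 16 = |G|. Linear characters come from the abelianisation; the 2-dimensional irreps have character r^k -> 2*cos(2*pi*j*k/8), reflections -> 0.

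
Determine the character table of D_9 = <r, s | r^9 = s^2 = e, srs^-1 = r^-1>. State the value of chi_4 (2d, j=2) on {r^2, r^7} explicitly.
Conjugacy classes: {e} of size 1, {r^1, r^8} of size 2, {r^2, r^7} of size 2, {r^3, r^6} of size 2, {r^4, r^5} of size 2, {s, sr, ..., sr^8} of size 9.
Character table:
  irrep \ class              {e} (size 1)  {r^1, r^8} (size 2)  {r^2, r^7} (size 2)  {r^3, r^6} (size 2)  {r^4, r^5} (size 2)  {s, sr, ..., sr^8} (size 9)
  chi_1 (triv)               1             1                    1                    1                    1                    1                          
  chi_2 (sign: r->1, s->-1)  1             1                    1                    1                    1                    -1                         
  chi_3 (2d, j=1)            2             2*cos(2*pi/9)        2*cos(4*pi/9)        -1                   -2*cos(pi/9)         0                          
  chi_4 (2d, j=2)            2             2*cos(4*pi/9)        -2*cos(pi/9)         -1                   2*cos(2*pi/9)        0                          
  chi_5 (2d, j=3)            2             -1                   -1                   2                    -1                   0                          
  chi_6 (2d, j=4)            2             -2*cos(pi/9)         2*cos(2*pi/9)        -1                   2*cos(4*pi/9)        0                          

Spot check: chi_4 (2d, j=2) on {r^2, r^7} = -2*cos(pi/9).

Derivation: D_9 has order 2*9 = 18 with 6 conjugacy classes, hence 6 irreducibles. Sum of squared dims 1 + 1 + 4 + 4 + 4 + 4 = 18 = |G|. Linear characters come from the abelianisation; the 2-dimensional irreps have character r^k -> 2*cos(2*pi*j*k/9), reflections -> 0.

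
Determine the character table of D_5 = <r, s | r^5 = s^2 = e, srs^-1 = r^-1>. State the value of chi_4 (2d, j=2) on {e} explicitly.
Conjugacy classes: {e} of size 1, {r^1, r^4} of size 2, {r^2, r^3} of size 2, {s, sr, ..., sr^4} of size 5.
Character table:
  irrep \ class              {e} (size 1)  {r^1, r^4} (size 2)  {r^2, r^3} (size 2)  {s, sr, ..., sr^4} (size 5)
  chi_1 (triv)               1             1                    1                    1                          
  chi_2 (sign: r->1, s->-1)  1             1                    1                    -1                         
  chi_3 (2d, j=1)            2             -1/2 + sqrt(5)/2     -sqrt(5)/2 - 1/2     0                          
  chi_4 (2d, j=2)            2             -sqrt(5)/2 - 1/2     -1/2 + sqrt(5)/2     0                          

Spot check: chi_4 (2d, j=2) on {e} = 2.

Proof sketch: D_5 has order 2*5 = 10 with 4 conjugacy classes, hence 4 irreducibles. Sum of squared dims 1 + 1 + 4 + 4 = 10 = |G|. Linear characters come from the abelianisation; the 2-dimensional irreps have character r^k -> 2*cos(2*pi*j*k/5), reflections -> 0.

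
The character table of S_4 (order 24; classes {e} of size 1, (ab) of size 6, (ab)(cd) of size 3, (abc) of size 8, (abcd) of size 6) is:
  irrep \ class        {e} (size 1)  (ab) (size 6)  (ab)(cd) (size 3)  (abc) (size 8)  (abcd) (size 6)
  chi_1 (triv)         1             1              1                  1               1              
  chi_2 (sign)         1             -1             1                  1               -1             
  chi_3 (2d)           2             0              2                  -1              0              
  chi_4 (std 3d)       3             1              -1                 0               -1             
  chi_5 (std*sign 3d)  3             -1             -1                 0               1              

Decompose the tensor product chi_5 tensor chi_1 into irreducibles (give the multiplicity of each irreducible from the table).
chi_5 tensor chi_1 = chi_5 (all other irreducibles have multiplicity 0).

Reasoning: The character of a tensor product is the pointwise product (chi_5 * chi_1)(C) = chi_5(C) * chi_1(C):
  {e}: (3)*(1), (ab): (-1)*(1), (ab)(cd): (-1)*(1), (abc): (0)*(1), (abcd): (1)*(1)
so (chi_5 * chi_1) takes values
  {e} -> 3, (ab) -> -1, (ab)(cd) -> -1, (abc) -> 0, (abcd) -> 1.
Now take the inner product of this character with each irreducible chi from the table, <chi_5*chi_1, chi> = (1/24) sum_C |C| (chi_5*chi_1)(C) conj(chi(C)):
  <chi_5*chi_1, chi_1> = (1/24)[1*(3)*conj(1) + 6*(-1)*conj(1) + 3*(-1)*conj(1) + 8*(0)*conj(1) + 6*(1)*conj(1)]
      = (1/24)[(3) + (-6) + (-3) + (0) + (6)] = 0/24 = 0
  <chi_5*chi_1, chi_2> = (1/24)[1*(3)*conj(1) + 6*(-1)*conj(-1) + 3*(-1)*conj(1) + 8*(0)*conj(1) + 6*(1)*conj(-1)]
      = (1/24)[(3) + (6) + (-3) + (0) + (-6)] = 0/24 = 0
  <chi_5*chi_1, chi_3> = (1/24)[1*(3)*conj(2) + 6*(-1)*conj(0) + 3*(-1)*conj(2) + 8*(0)*conj(-1) + 6*(1)*conj(0)]
      = (1/24)[(6) + (0) + (-6) + (0) + (0)] = 0/24 = 0
  <chi_5*chi_1, chi_4> = (1/24)[1*(3)*conj(3) + 6*(-1)*conj(1) + 3*(-1)*conj(-1) + 8*(0)*conj(0) + 6*(1)*conj(-1)]
      = (1/24)[(9) + (-6) + (3) + (0) + (-6)] = 0/24 = 0
  <chi_5*chi_1, chi_5> = (1/24)[1*(3)*conj(3) + 6*(-1)*conj(-1) + 3*(-1)*conj(-1) + 8*(0)*conj(0) + 6*(1)*conj(1)]
      = (1/24)[(9) + (6) + (3) + (0) + (6)] = 24/24 = 1
Hence the multiplicities are chi_5: 1. Dimension check: dim(chi_5)*dim(chi_1) = 3*1 = 3 and sum (mult * dim) = 1*3 = 3.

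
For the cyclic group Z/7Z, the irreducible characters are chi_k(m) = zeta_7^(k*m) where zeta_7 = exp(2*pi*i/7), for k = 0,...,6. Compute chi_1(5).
chi_1(5) = zeta_7^5 = exp(-4*I*pi/7)

Proof sketch: chi_1(5) = zeta_7^(1*5) = zeta_7^5. Since zeta_7^7 = 1, this equals zeta_7^5 = exp(2*pi*i*5/7) = exp(-4*I*pi/7).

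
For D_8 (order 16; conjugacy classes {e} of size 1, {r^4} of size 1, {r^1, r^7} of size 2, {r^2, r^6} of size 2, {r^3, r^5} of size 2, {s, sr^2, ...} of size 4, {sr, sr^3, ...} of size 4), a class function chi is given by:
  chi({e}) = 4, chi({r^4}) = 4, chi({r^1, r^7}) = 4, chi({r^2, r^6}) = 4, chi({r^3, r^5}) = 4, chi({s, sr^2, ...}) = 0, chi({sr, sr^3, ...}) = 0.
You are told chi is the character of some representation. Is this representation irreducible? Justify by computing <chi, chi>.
Not irreducible (reducible): <chi, chi> = 8 > 1.

<chi, chi> = (1/|G|) sum_C |C| * |chi(C)|^2 = (1/16)[1*|4|^2 + 1*|4|^2 + 2*|4|^2 + 2*|4|^2 + 2*|4|^2 + 4*|0|^2 + 4*|0|^2]
  = (1/16)[(16) + (16) + (32) + (32) + (32) + (0) + (0)] = 128/16 = 8.
A character is irreducible iff <chi, chi> = 1, so this representation is reducible.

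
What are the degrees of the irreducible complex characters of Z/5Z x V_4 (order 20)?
Dimensions: 1, 1, 1, 1, 1, 1, 1, 1, 1, 1, 1, 1, 1, 1, 1, 1, 1, 1, 1, 1

Explanation: There are 20 irreducibles (= number of conjugacy classes). Their dimensions d_i satisfy sum d_i^2 = |G| = 20: 1 + 1 + 1 + 1 + 1 + 1 + 1 + 1 + 1 + 1 + 1 + 1 + 1 + 1 + 1 + 1 + 1 + 1 + 1 + 1 = 20. (For the product with Z/5Z: each of the 5 1-dim characters of Z/5Z tensors with each irrep of V_4, giving 5 copies of each V_4-dimension.)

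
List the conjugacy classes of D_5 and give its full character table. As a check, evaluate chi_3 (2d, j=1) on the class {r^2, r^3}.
Conjugacy classes: {e} of size 1, {r^1, r^4} of size 2, {r^2, r^3} of size 2, {s, sr, ..., sr^4} of size 5.
Character table:
  irrep \ class              {e} (size 1)  {r^1, r^4} (size 2)  {r^2, r^3} (size 2)  {s, sr, ..., sr^4} (size 5)
  chi_1 (triv)               1             1                    1                    1                          
  chi_2 (sign: r->1, s->-1)  1             1                    1                    -1                         
  chi_3 (2d, j=1)            2             -1/2 + sqrt(5)/2     -sqrt(5)/2 - 1/2     0                          
  chi_4 (2d, j=2)            2             -sqrt(5)/2 - 1/2     -1/2 + sqrt(5)/2     0                          

Spot check: chi_3 (2d, j=1) on {r^2, r^3} = -sqrt(5)/2 - 1/2.

Reasoning: D_5 has order 2*5 = 10 with 4 conjugacy classes, hence 4 irreducibles. Sum of squared dims 1 + 1 + 4 + 4 = 10 = |G|. Linear characters come from the abelianisation; the 2-dimensional irreps have character r^k -> 2*cos(2*pi*j*k/5), reflections -> 0.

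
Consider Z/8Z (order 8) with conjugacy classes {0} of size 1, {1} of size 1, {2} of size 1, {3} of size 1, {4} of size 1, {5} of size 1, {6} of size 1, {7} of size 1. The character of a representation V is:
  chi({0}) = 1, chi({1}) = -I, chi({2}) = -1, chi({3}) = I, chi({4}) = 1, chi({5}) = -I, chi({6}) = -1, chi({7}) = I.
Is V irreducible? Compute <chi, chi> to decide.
Irreducible: <chi, chi> = 1.

Argument: <chi, chi> = (1/|G|) sum_C |C| * |chi(C)|^2 = (1/8)[1*|1|^2 + 1*|-I|^2 + 1*|-1|^2 + 1*|I|^2 + 1*|1|^2 + 1*|-I|^2 + 1*|-1|^2 + 1*|I|^2]
  = (1/8)[(1) + (1) + (1) + (1) + (1) + (1) + (1) + (1)] = 8/8 = 1.
(Exp terms are combined using exp(i*s)*conj(exp(i*t)) = exp(i*(s-t)), and sums of them are collapsed using the identity that for every m > 1 the m distinct m-th roots of unity sum to 0, e.g. 1 + exp(2*I*pi/3) + exp(-2*I*pi/3) = 0.)
A character is irreducible iff <chi, chi> = 1, so this representation is irreducible.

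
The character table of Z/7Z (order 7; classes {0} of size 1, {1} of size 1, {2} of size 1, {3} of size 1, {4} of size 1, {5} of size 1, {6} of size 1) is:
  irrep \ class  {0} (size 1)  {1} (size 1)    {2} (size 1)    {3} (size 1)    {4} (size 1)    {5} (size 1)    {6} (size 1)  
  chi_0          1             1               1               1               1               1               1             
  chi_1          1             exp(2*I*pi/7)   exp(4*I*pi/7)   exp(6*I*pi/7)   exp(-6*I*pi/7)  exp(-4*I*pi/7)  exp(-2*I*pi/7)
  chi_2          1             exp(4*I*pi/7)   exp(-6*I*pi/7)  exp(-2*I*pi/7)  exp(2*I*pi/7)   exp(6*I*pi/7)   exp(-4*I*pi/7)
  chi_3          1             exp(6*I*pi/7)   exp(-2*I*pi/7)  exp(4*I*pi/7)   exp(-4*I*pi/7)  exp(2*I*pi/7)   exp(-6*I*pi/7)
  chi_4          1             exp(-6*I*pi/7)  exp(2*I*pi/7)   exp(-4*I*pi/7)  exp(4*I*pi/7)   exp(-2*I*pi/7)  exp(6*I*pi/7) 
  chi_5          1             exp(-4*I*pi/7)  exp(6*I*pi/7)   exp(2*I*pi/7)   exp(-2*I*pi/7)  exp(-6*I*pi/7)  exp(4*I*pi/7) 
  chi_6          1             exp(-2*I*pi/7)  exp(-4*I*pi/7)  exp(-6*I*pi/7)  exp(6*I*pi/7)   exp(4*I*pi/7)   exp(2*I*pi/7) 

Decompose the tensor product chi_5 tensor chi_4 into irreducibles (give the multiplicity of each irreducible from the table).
chi_5 tensor chi_4 = chi_2 (all other irreducibles have multiplicity 0).

Reasoning: The character of a tensor product is the pointwise product (chi_5 * chi_4)(C) = chi_5(C) * chi_4(C):
  {0}: (1)*(1), {1}: (exp(-4*I*pi/7))*(exp(-6*I*pi/7)), {2}: (exp(6*I*pi/7))*(exp(2*I*pi/7)), {3}: (exp(2*I*pi/7))*(exp(-4*I*pi/7)), {4}: (exp(-2*I*pi/7))*(exp(4*I*pi/7)), {5}: (exp(-6*I*pi/7))*(exp(-2*I*pi/7)), {6}: (exp(4*I*pi/7))*(exp(6*I*pi/7))
so (chi_5 * chi_4) takes values
  {0} -> 1, {1} -> exp(4*I*pi/7), {2} -> exp(-6*I*pi/7), {3} -> exp(-2*I*pi/7), {4} -> exp(2*I*pi/7), {5} -> exp(6*I*pi/7), {6} -> exp(-4*I*pi/7).
Now take the inner product of this character with each irreducible chi from the table, <chi_5*chi_4, chi> = (1/7) sum_C |C| (chi_5*chi_4)(C) conj(chi(C)):
  <chi_5*chi_4, chi_0> = (1/7)[1*(1)*conj(1) + 1*(exp(4*I*pi/7))*conj(1) + 1*(exp(-6*I*pi/7))*conj(1) + 1*(exp(-2*I*pi/7))*conj(1) + 1*(exp(2*I*pi/7))*conj(1) + 1*(exp(6*I*pi/7))*conj(1) + 1*(exp(-4*I*pi/7))*conj(1)]
      = (1/7)[(1) + (exp(4*I*pi/7)) + (exp(-6*I*pi/7)) + (exp(-2*I*pi/7)) + (exp(2*I*pi/7)) + (exp(6*I*pi/7)) + (exp(-4*I*pi/7))] = 0/7 = 0
  <chi_5*chi_4, chi_1> = (1/7)[1*(1)*conj(1) + 1*(exp(4*I*pi/7))*conj(exp(2*I*pi/7)) + 1*(exp(-6*I*pi/7))*conj(exp(4*I*pi/7)) + 1*(exp(-2*I*pi/7))*conj(exp(6*I*pi/7)) + 1*(exp(2*I*pi/7))*conj(exp(-6*I*pi/7)) + 1*(exp(6*I*pi/7))*conj(exp(-4*I*pi/7)) + 1*(exp(-4*I*pi/7))*conj(exp(-2*I*pi/7))]
      = (1/7)[(1) + (exp(2*I*pi/7)) + (exp(4*I*pi/7)) + (exp(6*I*pi/7)) + (exp(-6*I*pi/7)) + (exp(-4*I*pi/7)) + (exp(-2*I*pi/7))] = 0/7 = 0
  <chi_5*chi_4, chi_2> = (1/7)[1*(1)*conj(1) + 1*(exp(4*I*pi/7))*conj(exp(4*I*pi/7)) + 1*(exp(-6*I*pi/7))*conj(exp(-6*I*pi/7)) + 1*(exp(-2*I*pi/7))*conj(exp(-2*I*pi/7)) + 1*(exp(2*I*pi/7))*conj(exp(2*I*pi/7)) + 1*(exp(6*I*pi/7))*conj(exp(6*I*pi/7)) + 1*(exp(-4*I*pi/7))*conj(exp(-4*I*pi/7))]
      = (1/7)[(1) + (1) + (1) + (1) + (1) + (1) + (1)] = 7/7 = 1
  <chi_5*chi_4, chi_3> = (1/7)[1*(1)*conj(1) + 1*(exp(4*I*pi/7))*conj(exp(6*I*pi/7)) + 1*(exp(-6*I*pi/7))*conj(exp(-2*I*pi/7)) + 1*(exp(-2*I*pi/7))*conj(exp(4*I*pi/7)) + 1*(exp(2*I*pi/7))*conj(exp(-4*I*pi/7)) + 1*(exp(6*I*pi/7))*conj(exp(2*I*pi/7)) + 1*(exp(-4*I*pi/7))*conj(exp(-6*I*pi/7))]
      = (1/7)[(1) + (exp(-2*I*pi/7)) + (exp(-4*I*pi/7)) + (exp(-6*I*pi/7)) + (exp(6*I*pi/7)) + (exp(4*I*pi/7)) + (exp(2*I*pi/7))] = 0/7 = 0
  <chi_5*chi_4, chi_4> = (1/7)[1*(1)*conj(1) + 1*(exp(4*I*pi/7))*conj(exp(-6*I*pi/7)) + 1*(exp(-6*I*pi/7))*conj(exp(2*I*pi/7)) + 1*(exp(-2*I*pi/7))*conj(exp(-4*I*pi/7)) + 1*(exp(2*I*pi/7))*conj(exp(4*I*pi/7)) + 1*(exp(6*I*pi/7))*conj(exp(-2*I*pi/7)) + 1*(exp(-4*I*pi/7))*conj(exp(6*I*pi/7))]
      = (1/7)[(1) + (exp(-4*I*pi/7)) + (exp(6*I*pi/7)) + (exp(2*I*pi/7)) + (exp(-2*I*pi/7)) + (exp(-6*I*pi/7)) + (exp(4*I*pi/7))] = 0/7 = 0
  <chi_5*chi_4, chi_5> = (1/7)[1*(1)*conj(1) + 1*(exp(4*I*pi/7))*conj(exp(-4*I*pi/7)) + 1*(exp(-6*I*pi/7))*conj(exp(6*I*pi/7)) + 1*(exp(-2*I*pi/7))*conj(exp(2*I*pi/7)) + 1*(exp(2*I*pi/7))*conj(exp(-2*I*pi/7)) + 1*(exp(6*I*pi/7))*conj(exp(-6*I*pi/7)) + 1*(exp(-4*I*pi/7))*conj(exp(4*I*pi/7))]
      = (1/7)[(1) + (exp(-6*I*pi/7)) + (exp(2*I*pi/7)) + (exp(-4*I*pi/7)) + (exp(4*I*pi/7)) + (exp(-2*I*pi/7)) + (exp(6*I*pi/7))] = 0/7 = 0
  <chi_5*chi_4, chi_6> = (1/7)[1*(1)*conj(1) + 1*(exp(4*I*pi/7))*conj(exp(-2*I*pi/7)) + 1*(exp(-6*I*pi/7))*conj(exp(-4*I*pi/7)) + 1*(exp(-2*I*pi/7))*conj(exp(-6*I*pi/7)) + 1*(exp(2*I*pi/7))*conj(exp(6*I*pi/7)) + 1*(exp(6*I*pi/7))*conj(exp(4*I*pi/7)) + 1*(exp(-4*I*pi/7))*conj(exp(2*I*pi/7))]
      = (1/7)[(1) + (exp(6*I*pi/7)) + (exp(-2*I*pi/7)) + (exp(4*I*pi/7)) + (exp(-4*I*pi/7)) + (exp(2*I*pi/7)) + (exp(-6*I*pi/7))] = 0/7 = 0
(Exp terms are combined using exp(i*s)*conj(exp(i*t)) = exp(i*(s-t)), and sums of them are collapsed using the identity that for every m > 1 the m distinct m-th roots of unity sum to 0, e.g. 1 + exp(2*I*pi/3) + exp(-2*I*pi/3) = 0.)
Hence the multiplicities are chi_2: 1. Dimension check: dim(chi_5)*dim(chi_4) = 1*1 = 1 and sum (mult * dim) = 1*1 = 1.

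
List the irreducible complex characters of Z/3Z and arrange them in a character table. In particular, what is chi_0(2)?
Character table of Z/3Z (irreps indexed chi_0,...,chi_2 with chi_k(m) = zeta_3^(k*m), zeta_3 = exp(2*pi*i/3)):
  irrep \ class  {0} (size 1)  {1} (size 1)    {2} (size 1)  
  chi_0          1             1               1             
  chi_1          1             exp(2*I*pi/3)   exp(-2*I*pi/3)
  chi_2          1             exp(-2*I*pi/3)  exp(2*I*pi/3) 

Spot check: chi_0(2) = zeta_3^(0*2) = zeta_3^0 = 1.

Argument: Z/3Z is abelian, so all 3 irreducible complex representations are 1-dimensional. They are given by chi_k(m) = zeta_3^(k*m) for k = 0,...,2. Row orthogonality: sum_m chi_k(m) conj(chi_l(m)) = 3 * [k = l].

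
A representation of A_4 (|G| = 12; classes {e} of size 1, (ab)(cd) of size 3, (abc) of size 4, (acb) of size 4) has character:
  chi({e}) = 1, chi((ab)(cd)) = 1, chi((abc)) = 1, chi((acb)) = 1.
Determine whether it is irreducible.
Irreducible: <chi, chi> = 1.

Details: <chi, chi> = (1/|G|) sum_C |C| * |chi(C)|^2 = (1/12)[1*|1|^2 + 3*|1|^2 + 4*|1|^2 + 4*|1|^2]
  = (1/12)[(1) + (3) + (4) + (4)] = 12/12 = 1.
(Exp terms are combined using exp(i*s)*conj(exp(i*t)) = exp(i*(s-t)), and sums of them are collapsed using the identity that for every m > 1 the m distinct m-th roots of unity sum to 0, e.g. 1 + exp(2*I*pi/3) + exp(-2*I*pi/3) = 0.)
A character is irreducible iff <chi, chi> = 1, so this representation is irreducible.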